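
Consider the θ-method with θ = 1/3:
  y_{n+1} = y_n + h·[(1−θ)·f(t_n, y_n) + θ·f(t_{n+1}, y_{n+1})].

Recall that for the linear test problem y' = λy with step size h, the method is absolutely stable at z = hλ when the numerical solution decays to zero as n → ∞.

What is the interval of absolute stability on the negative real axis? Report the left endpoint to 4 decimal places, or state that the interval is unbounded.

With y'=λy (z=hλ):
  y_{n+1} = y_n + z·[2/3·y_n + 1/3·y_{n+1}] ⇒ (1 − 1/3z)y_{n+1} = (1 + 2/3z)y_n
  ⇒ R(z) = (1 + 2/3z)/(1 − 1/3z).

Boundary: |R(x)|=1, x<0.
x=-1.48: |R|=0.0089
R=−1: 1+2/3x = −1+1/3x ⇒ -1/3x=2 ⇒ x=2/(-1/3)=-6.0000
Confirm numerically:
  x=-3.410: |R|=0.59594 <1
  x=-3.121: |R|=0.52965 <1
  x=-2.511: |R|=0.36690 <1
  x=-6.465: |R|=1.04913 >1
  x=-6.362: |R|=1.03867 >1
Interval (-6.0000, 0).

(-6.0000, 0).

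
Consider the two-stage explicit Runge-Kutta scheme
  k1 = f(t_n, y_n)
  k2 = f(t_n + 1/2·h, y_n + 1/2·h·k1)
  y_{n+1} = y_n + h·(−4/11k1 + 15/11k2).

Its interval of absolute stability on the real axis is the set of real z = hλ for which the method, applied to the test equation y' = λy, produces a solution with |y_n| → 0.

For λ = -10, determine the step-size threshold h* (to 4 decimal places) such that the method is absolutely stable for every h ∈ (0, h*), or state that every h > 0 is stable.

On y'=λy, z=hλ:
  k1=λy_n ⇒ h·k1=z·y_n;  k2=λ(1+1/2z)y_n ⇒ h·k2=z(1+1/2z)y_n
  y_{n+1}/y_n = 1 − 4/11z + 15/11z(1+1/2z) = 1 + z + 15/22z²
  so R(z) = 1 + z + 15/22z².

Boundary: |R(x)|=1, x<0.
x=-0.6: |R|=0.6455
R=1: x+15/22x²=0 ⇒ x=−22/15=-1.4667; min R=1−1/(4·15/22)=0.6333>−1
Confirm numerically:
  x=-1.149: |R|=0.75114 <1
  x=-1.115: |R|=0.73265 <1
  x=-1.024: |R|=0.69094 <1
  x=-0.694: |R|=0.63439 <1
  x=-1.801: |R|=1.41055 >1
  x=-1.727: |R|=1.30654 >1
  x=-1.723: |R|=1.30113 >1
Stable set (-1.4667, 0).

(-1.4667,0); λ=-10 ⇒ h* = (22/15)/10 = 0.1467.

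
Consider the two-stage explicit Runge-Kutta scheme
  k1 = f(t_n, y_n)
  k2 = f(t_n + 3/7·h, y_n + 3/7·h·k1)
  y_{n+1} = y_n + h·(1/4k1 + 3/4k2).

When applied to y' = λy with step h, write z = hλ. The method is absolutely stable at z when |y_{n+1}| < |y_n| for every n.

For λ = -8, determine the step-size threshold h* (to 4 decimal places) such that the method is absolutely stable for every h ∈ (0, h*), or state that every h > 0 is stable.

(-3.1111,0); λ=-8 ⇒ h* = (28/9)/8 = 0.3889.

With y'=λy (z=hλ):
  k1=λy_n ⇒ h·k1=z·y_n;  k2=λ(1+3/7z)y_n ⇒ h·k2=z(1+3/7z)y_n
  y_{n+1}/y_n = 1 + 1/4z + 3/4z(1+3/7z) = 1 + z + 9/28z²
  R(z) = 1 + z + 9/28z².

Find x<0 with |R(x)|<1.
x=-1.62: |R|=0.2236
R=1: x+9/28x²=0 ⇒ x=−28/9=-3.1111; min R=1−1/(4·9/28)=0.2222>−1
Confirm numerically:
  x=-2.952: |R|=0.84903 <1
  x=-2.610: |R|=0.57960 <1
  x=-2.258: |R|=0.38082 <1
  x=-1.998: |R|=0.28514 <1
  x=-3.581: |R|=1.54086 >1
  x=-3.499: |R|=1.43625 >1
  x=-3.292: |R|=1.19141 >1
So |R|<1 on (-3.1111, 0).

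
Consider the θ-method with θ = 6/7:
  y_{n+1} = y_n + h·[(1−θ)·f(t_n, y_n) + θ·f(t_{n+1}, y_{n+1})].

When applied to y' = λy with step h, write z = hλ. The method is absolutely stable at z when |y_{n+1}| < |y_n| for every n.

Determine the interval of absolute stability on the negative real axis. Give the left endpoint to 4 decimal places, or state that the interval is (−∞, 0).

Test eqn y'=λy, z=hλ:
  y_{n+1} = y_n + z·[1/7·y_n + 6/7·y_{n+1}] ⇒ (1 − 6/7z)y_{n+1} = (1 + 1/7z)y_n
  R(z) = (1 + 1/7z)/(1 − 6/7z).

Boundary: |R(x)|=1, x<0.
x=-1.64: |R|=0.3183
x=-2: |R|=0.2632
x=-10: |R|=0.0448
x=-100: |R|=0.1532
θ=6/7≥1/2 ⇒ |1+1/7x|<|1−6/7x| ∀x<0 ⇒ unbounded interval.

interval (−∞, 0).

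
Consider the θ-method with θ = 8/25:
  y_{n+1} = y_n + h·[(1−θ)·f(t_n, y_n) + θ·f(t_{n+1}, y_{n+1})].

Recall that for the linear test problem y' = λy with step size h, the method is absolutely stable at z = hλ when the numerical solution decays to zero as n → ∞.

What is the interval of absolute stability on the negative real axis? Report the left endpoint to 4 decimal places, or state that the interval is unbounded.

(-5.5556, 0).

Set f=λy, z=hλ:
  y_{n+1} = y_n + z·[17/25·y_n + 8/25·y_{n+1}] ⇒ (1 − 8/25z)y_{n+1} = (1 + 17/25z)y_n
  R(z) = (1 + 17/25z)/(1 − 8/25z).

Find x<0 with |R(x)|<1.
x=-1.63: |R|=0.0712
R=−1: 1+17/25x = −1+8/25x ⇒ -9/25x=2 ⇒ x=2/(-9/25)=-5.5556
Confirm numerically:
  x=-4.557: |R|=0.85377 <1
  x=-4.099: |R|=0.77317 <1
  x=-2.921: |R|=0.50978 <1
  x=-2.908: |R|=0.50630 <1
  x=-6.004: |R|=1.05526 >1
  x=-5.983: |R|=1.05280 >1
  x=-5.595: |R|=1.00509 >1
Stable set (-5.5556, 0).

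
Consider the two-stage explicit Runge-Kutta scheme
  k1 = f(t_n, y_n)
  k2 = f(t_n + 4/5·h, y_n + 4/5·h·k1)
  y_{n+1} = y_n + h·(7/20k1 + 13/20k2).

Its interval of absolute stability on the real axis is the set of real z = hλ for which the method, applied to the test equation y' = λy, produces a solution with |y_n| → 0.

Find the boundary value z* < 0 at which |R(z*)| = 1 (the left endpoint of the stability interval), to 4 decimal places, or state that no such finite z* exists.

left endpoint -1.9231.

Test eqn y'=λy, z=hλ:
  k1=λy_n ⇒ h·k1=z·y_n;  k2=λ(1+4/5z)y_n ⇒ h·k2=z(1+4/5z)y_n
  y_{n+1}/y_n = 1 + 7/20z + 13/20z(1+4/5z) = 1 + z + 13/25z²
  Hence R(z) = 1 + z + 13/25z².

Find x<0 with |R(x)|<1.
x=-1.08: |R|=0.5265
R=1: x+13/25x²=0 ⇒ x=−25/13=-1.9231; min R=1−1/(4·13/25)=0.5192>−1
Confirm numerically:
  x=-1.569: |R|=0.71112 <1
  x=-1.469: |R|=0.65314 <1
  x=-0.942: |R|=0.51943 <1
  x=-2.475: |R|=1.71033 >1
  x=-2.177: |R|=1.28745 >1
Interval (-1.9231, 0).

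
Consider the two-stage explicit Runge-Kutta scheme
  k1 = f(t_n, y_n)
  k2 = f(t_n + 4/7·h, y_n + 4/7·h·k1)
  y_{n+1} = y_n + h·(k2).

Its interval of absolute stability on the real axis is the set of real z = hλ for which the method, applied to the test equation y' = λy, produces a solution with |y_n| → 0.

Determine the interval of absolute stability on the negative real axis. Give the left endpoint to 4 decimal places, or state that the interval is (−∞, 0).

z∈(-1.7500,0).

Set f=λy, z=hλ:
  k1=λy_n ⇒ h·k1=z·y_n;  k2=λ(1+4/7z)y_n ⇒ h·k2=z(1+4/7z)y_n
  y_{n+1}/y_n = 1 + z(1+4/7z) = 1 + z + 4/7z²
  so R(z) = 1 + z + 4/7z².

Solve |R(x)|<1 on ℝ⁻.
x=-0.61: |R|=0.6026
R=1: x+4/7x²=0 ⇒ x=−7/4=-1.7500; min R=1−1/(4·4/7)=0.5625>−1
Confirm numerically:
  x=-1.560: |R|=0.83063 <1
  x=-1.366: |R|=0.70026 <1
  x=-0.914: |R|=0.56337 <1
  x=-0.899: |R|=0.56283 <1
  x=-2.110: |R|=1.43406 >1
  x=-1.996: |R|=1.28058 >1
Interval (-1.7500, 0).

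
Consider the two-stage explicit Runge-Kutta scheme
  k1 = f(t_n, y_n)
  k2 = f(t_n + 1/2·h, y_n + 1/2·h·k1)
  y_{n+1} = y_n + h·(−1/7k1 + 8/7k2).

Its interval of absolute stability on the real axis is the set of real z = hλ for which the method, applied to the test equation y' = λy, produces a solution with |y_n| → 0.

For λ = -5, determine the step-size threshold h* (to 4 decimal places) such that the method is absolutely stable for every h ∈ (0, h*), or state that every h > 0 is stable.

(-1.7500,0); λ=-5 ⇒ h* = (7/4)/5 = 0.3500.

Set f=λy, z=hλ:
  k1=λy_n ⇒ h·k1=z·y_n;  k2=λ(1+1/2z)y_n ⇒ h·k2=z(1+1/2z)y_n
  y_{n+1}/y_n = 1 − 1/7z + 8/7z(1+1/2z) = 1 + z + 4/7z²
  so R(z) = 1 + z + 4/7z².

Boundary: |R(x)|=1, x<0.
x=-0.51: |R|=0.6386
R=1: x+4/7x²=0 ⇒ x=−7/4=-1.7500; min R=1−1/(4·4/7)=0.5625>−1
Confirm numerically:
  x=-1.074: |R|=0.58513 <1
  x=-0.929: |R|=0.56417 <1
  x=-0.832: |R|=0.56356 <1
  x=-2.276: |R|=1.68410 >1
  x=-1.865: |R|=1.12256 >1
So |R|<1 on (-1.7500, 0).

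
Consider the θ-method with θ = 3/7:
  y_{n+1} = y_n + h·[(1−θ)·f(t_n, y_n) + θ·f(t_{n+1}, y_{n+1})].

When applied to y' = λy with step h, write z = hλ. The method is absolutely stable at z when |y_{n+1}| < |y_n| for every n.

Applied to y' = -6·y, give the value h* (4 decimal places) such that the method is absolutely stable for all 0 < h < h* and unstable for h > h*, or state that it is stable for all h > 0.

(-14.0000,0); λ=-6 ⇒ h* = (14)/6 = 2.3333.

Set f=λy, z=hλ:
  y_{n+1} = y_n + z·[4/7·y_n + 3/7·y_{n+1}] ⇒ (1 − 3/7z)y_{n+1} = (1 + 4/7z)y_n
  so R(z) = (1 + 4/7z)/(1 − 3/7z).

Boundary: |R(x)|=1, x<0.
x=-1.41: |R|=0.1211
R=−1: 1+4/7x = −1+3/7x ⇒ -1/7x=2 ⇒ x=2/(-1/7)=-14.0000
Confirm numerically:
  x=-13.465: |R|=0.98871 <1
  x=-12.879: |R|=0.97544 <1
  x=-9.225: |R|=0.86229 <1
  x=-8.138: |R|=0.81340 <1
  x=-14.409: |R|=1.00814 >1
  x=-14.114: |R|=1.00231 >1
  x=-14.039: |R|=1.00079 >1
So |R|<1 on (-14.0000, 0).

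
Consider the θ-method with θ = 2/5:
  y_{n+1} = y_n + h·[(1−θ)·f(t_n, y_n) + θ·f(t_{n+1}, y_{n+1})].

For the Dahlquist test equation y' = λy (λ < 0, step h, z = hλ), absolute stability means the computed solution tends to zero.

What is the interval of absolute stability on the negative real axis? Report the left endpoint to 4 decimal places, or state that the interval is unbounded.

(-10.0000, 0).

On y'=λy, z=hλ:
  y_{n+1} = y_n + z·[3/5·y_n + 2/5·y_{n+1}] ⇒ (1 − 2/5z)y_{n+1} = (1 + 3/5z)y_n
  R(z) = (1 + 3/5z)/(1 − 2/5z).

Find x<0 with |R(x)|<1.
x=-1.07: |R|=0.2507
R=−1: 1+3/5x = −1+2/5x ⇒ -1/5x=2 ⇒ x=2/(-1/5)=-10.0000
Confirm numerically:
  x=-8.112: |R|=0.91104 <1
  x=-7.044: |R|=0.84514 <1
  x=-5.428: |R|=0.71165 <1
  x=-5.427: |R|=0.71156 <1
  x=-10.419: |R|=1.01622 >1
  x=-10.376: |R|=1.01460 >1
  x=-10.103: |R|=1.00409 >1
So |R|<1 on (-10.0000, 0).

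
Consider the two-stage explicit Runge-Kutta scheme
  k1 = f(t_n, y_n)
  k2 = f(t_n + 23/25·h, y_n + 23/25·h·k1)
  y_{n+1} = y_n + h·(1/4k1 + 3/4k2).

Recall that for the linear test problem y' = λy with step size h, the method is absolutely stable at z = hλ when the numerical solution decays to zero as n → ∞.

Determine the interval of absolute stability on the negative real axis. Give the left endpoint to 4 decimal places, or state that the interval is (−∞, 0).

On y'=λy, z=hλ:
  k1=λy_n ⇒ h·k1=z·y_n;  k2=λ(1+23/25z)y_n ⇒ h·k2=z(1+23/25z)y_n
  y_{n+1}/y_n = 1 + 1/4z + 3/4z(1+23/25z) = 1 + z + 69/100z²
  Hence R(z) = 1 + z + 69/100z².

Need |R(x)|<1, x<0.
x=-0.94: |R|=0.6697
R=1: x+69/100x²=0 ⇒ x=−100/69=-1.4493; min R=1−1/(4·69/100)=0.6377>−1
Confirm numerically:
  x=-1.420: |R|=0.97132 <1
  x=-1.300: |R|=0.86610 <1
  x=-1.142: |R|=0.75787 <1
  x=-1.083: |R|=0.72629 <1
  x=-1.819: |R|=1.46405 >1
  x=-1.487: |R|=1.03871 >1
Stable set (-1.4493, 0).

(-1.4493, 0).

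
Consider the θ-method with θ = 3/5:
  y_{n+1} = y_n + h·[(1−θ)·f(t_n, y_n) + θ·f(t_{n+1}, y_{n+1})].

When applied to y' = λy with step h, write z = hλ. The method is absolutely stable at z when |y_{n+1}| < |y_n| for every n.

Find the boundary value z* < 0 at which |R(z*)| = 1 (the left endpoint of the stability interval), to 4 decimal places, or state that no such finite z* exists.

Test eqn y'=λy, z=hλ:
  y_{n+1} = y_n + z·[2/5·y_n + 3/5·y_{n+1}] ⇒ (1 − 3/5z)y_{n+1} = (1 + 2/5z)y_n
  ⇒ R(z) = (1 + 2/5z)/(1 − 3/5z).

Find x<0 with |R(x)|<1.
x=-0.31: |R|=0.7386
x=-2: |R|=0.0909
x=-10: |R|=0.4286
x=-100: |R|=0.6393
θ=3/5≥1/2 ⇒ |1+2/5x|<|1−3/5x| ∀x<0 ⇒ interval (−∞,0).

interval (−∞, 0).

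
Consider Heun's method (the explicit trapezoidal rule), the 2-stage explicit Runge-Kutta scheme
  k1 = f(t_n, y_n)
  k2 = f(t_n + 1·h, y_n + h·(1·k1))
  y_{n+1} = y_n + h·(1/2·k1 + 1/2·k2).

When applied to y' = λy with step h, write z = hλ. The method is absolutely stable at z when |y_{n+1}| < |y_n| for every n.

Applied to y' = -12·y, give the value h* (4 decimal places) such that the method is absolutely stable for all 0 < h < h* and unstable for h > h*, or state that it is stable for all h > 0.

(-2.0000,0); λ=-12 ⇒ h* = 0.1667.

Set f=λy, z=hλ:
  order 2, 2-stage ⇒ R(z)=1+z+z^2/2
  (e.g. R(-1.27)=0.53645, |R|=0.53645)

Solve |R(x)|<1 on ℝ⁻.
x=-1.27: |R|=0.5364
|R(-1.76)|=0.7888 |R(-1.17)|=0.5144 |R(-0.81)|=0.5181
Bisect:
  x_lo=-2.4957 |R|=1.6185  x_hi=-0.1240 |R|=0.8837
  mid=-1.30985 |R|=0.54800 →hi
  mid=-1.90275 |R|=0.90748 →hi
  mid=-2.19921 |R|=1.21905 →lo
  mid=-2.05098 |R|=1.05228 →lo
  mid=-1.97687 |R|=0.97714 →hi
  mid=-2.01392 |R|=1.01402 →lo
  mid=-1.99540 |R|=0.99541 →hi
  mid=-2.00466 |R|=1.00467 →lo
  mid=-2.00003 |R|=1.00003 →lo
  mid=-1.99771 |R|=0.99772 →hi
  ...
  [-2.00003,-1.99988] ⇒ x*=-2.0000
So |R|<1 on (-2.0000, 0).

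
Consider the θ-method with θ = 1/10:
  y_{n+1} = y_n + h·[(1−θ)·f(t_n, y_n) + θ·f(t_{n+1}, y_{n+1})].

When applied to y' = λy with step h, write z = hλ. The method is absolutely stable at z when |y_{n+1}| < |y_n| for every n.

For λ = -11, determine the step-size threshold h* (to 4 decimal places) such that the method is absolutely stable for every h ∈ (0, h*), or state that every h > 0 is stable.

(-2.5000,0); λ=-11 ⇒ h* = (5/2)/11 = 0.2273.

Set f=λy, z=hλ:
  y_{n+1} = y_n + z·[9/10·y_n + 1/10·y_{n+1}] ⇒ (1 − 1/10z)y_{n+1} = (1 + 9/10z)y_n
  Hence R(z) = (1 + 9/10z)/(1 − 1/10z).

Solve |R(x)|<1 on ℝ⁻.
x=-0.47: |R|=0.5511
R=−1: 1+9/10x = −1+1/10x ⇒ -4/5x=2 ⇒ x=2/(-4/5)=-2.5000
Confirm numerically:
  x=-2.293: |R|=0.86529 <1
  x=-2.292: |R|=0.86463 <1
  x=-2.205: |R|=0.80664 <1
  x=-1.269: |R|=0.12610 <1
  x=-3.025: |R|=1.32246 >1
  x=-2.849: |R|=1.21729 >1
  x=-2.813: |R|=1.19543 >1
Stable set (-2.5000, 0).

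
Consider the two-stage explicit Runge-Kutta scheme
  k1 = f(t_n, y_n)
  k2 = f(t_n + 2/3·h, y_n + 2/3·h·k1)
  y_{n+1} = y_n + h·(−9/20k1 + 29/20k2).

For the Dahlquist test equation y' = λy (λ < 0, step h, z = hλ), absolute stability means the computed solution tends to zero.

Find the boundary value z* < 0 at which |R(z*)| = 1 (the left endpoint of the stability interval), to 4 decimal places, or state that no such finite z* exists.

Test eqn y'=λy, z=hλ:
  k1=λy_n ⇒ h·k1=z·y_n;  k2=λ(1+2/3z)y_n ⇒ h·k2=z(1+2/3z)y_n
  y_{n+1}/y_n = 1 − 9/20z + 29/20z(1+2/3z) = 1 + z + 29/30z²
  ⇒ R(z) = 1 + z + 29/30z².

Solve |R(x)|<1 on ℝ⁻.
x=-1.37: |R|=1.4443
R=1: x+29/30x²=0 ⇒ x=−30/29=-1.0345; min R=1−1/(4·29/30)=0.7414>−1
Confirm numerically:
  x=-0.828: |R|=0.83473 <1
  x=-0.638: |R|=0.75548 <1
  x=-0.559: |R|=0.74306 <1
  x=-1.620: |R|=1.91692 >1
  x=-1.599: |R|=1.87257 >1
  x=-1.196: |R|=1.18674 >1
So |R|<1 on (-1.0345, 0).

left endpoint -1.0345.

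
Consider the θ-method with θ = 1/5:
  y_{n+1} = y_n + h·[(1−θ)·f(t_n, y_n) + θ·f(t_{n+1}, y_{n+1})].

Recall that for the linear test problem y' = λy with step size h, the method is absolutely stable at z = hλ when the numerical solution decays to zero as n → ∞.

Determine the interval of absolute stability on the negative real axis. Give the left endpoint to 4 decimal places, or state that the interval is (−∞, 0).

(-3.3333, 0).

With y'=λy (z=hλ):
  y_{n+1} = y_n + z·[4/5·y_n + 1/5·y_{n+1}] ⇒ (1 − 1/5z)y_{n+1} = (1 + 4/5z)y_n
  R(z) = (1 + 4/5z)/(1 − 1/5z).

Solve |R(x)|<1 on ℝ⁻.
x=-1.13: |R|=0.0783
R=−1: 1+4/5x = −1+1/5x ⇒ -3/5x=2 ⇒ x=2/(-3/5)=-3.3333
Confirm numerically:
  x=-3.175: |R|=0.94190 <1
  x=-2.705: |R|=0.75535 <1
  x=-1.843: |R|=0.34663 <1
  x=-3.645: |R|=1.10816 >1
  x=-3.635: |R|=1.10481 >1
  x=-3.411: |R|=1.02770 >1
Interval (-3.3333, 0).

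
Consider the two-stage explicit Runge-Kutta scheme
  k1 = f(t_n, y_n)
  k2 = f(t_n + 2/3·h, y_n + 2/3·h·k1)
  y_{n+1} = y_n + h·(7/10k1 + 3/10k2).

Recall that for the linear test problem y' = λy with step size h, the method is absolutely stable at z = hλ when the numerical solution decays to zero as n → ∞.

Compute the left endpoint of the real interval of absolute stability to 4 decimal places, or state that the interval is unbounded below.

Set f=λy, z=hλ:
  k1=λy_n ⇒ h·k1=z·y_n;  k2=λ(1+2/3z)y_n ⇒ h·k2=z(1+2/3z)y_n
  y_{n+1}/y_n = 1 + 7/10z + 3/10z(1+2/3z) = 1 + z + 1/5z²
  so R(z) = 1 + z + 1/5z².

Find x<0 with |R(x)|<1.
x=-1.5: |R|=0.0500
R=1: x+1/5x²=0 ⇒ x=−5=-5.0000; min R=1−1/(4·1/5)=-0.2500>−1
Confirm numerically:
  x=-4.665: |R|=0.68745 <1
  x=-3.896: |R|=0.13976 <1
  x=-3.444: |R|=0.07177 <1
  x=-2.084: |R|=0.21539 <1
  x=-5.548: |R|=1.60806 >1
  x=-5.365: |R|=1.39165 >1
  x=-5.082: |R|=1.08334 >1
Interval (-5.0000, 0).

z* = -5.0000.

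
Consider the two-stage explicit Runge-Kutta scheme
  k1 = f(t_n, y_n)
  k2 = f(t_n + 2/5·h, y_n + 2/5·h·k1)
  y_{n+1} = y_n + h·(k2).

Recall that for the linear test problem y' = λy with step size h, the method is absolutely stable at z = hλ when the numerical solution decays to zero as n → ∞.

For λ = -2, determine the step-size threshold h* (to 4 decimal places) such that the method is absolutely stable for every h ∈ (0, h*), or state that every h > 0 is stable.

(-2.5000,0); λ=-2 ⇒ h* = (5/2)/2 = 1.2500.

With y'=λy (z=hλ):
  k1=λy_n ⇒ h·k1=z·y_n;  k2=λ(1+2/5z)y_n ⇒ h·k2=z(1+2/5z)y_n
  y_{n+1}/y_n = 1 + z(1+2/5z) = 1 + z + 2/5z²
  ⇒ R(z) = 1 + z + 2/5z².

Find x<0 with |R(x)|<1.
x=-1.68: |R|=0.4490
R=1: x+2/5x²=0 ⇒ x=−5/2=-2.5000; min R=1−1/(4·2/5)=0.3750>−1
Confirm numerically:
  x=-1.479: |R|=0.39598 <1
  x=-1.405: |R|=0.38461 <1
  x=-1.176: |R|=0.37719 <1
  x=-3.038: |R|=1.65378 >1
  x=-2.843: |R|=1.39006 >1
  x=-2.620: |R|=1.12576 >1
Stable set (-2.5000, 0).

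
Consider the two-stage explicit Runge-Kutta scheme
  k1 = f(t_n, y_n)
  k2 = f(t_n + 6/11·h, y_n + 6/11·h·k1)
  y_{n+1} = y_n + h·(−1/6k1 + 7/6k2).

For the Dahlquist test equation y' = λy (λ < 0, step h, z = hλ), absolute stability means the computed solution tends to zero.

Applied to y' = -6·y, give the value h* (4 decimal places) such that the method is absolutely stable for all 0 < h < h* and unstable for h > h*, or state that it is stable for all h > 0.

Test eqn y'=λy, z=hλ:
  k1=λy_n ⇒ h·k1=z·y_n;  k2=λ(1+6/11z)y_n ⇒ h·k2=z(1+6/11z)y_n
  y_{n+1}/y_n = 1 − 1/6z + 7/6z(1+6/11z) = 1 + z + 7/11z²
  Hence R(z) = 1 + z + 7/11z².

Boundary: |R(x)|=1, x<0.
x=-0.91: |R|=0.6170
R=1: x+7/11x²=0 ⇒ x=−11/7=-1.5714; min R=1−1/(4·7/11)=0.6071>−1
Confirm numerically:
  x=-1.476: |R|=0.91037 <1
  x=-0.998: |R|=0.63582 <1
  x=-0.874: |R|=0.61210 <1
  x=-1.895: |R|=1.39020 >1
  x=-1.626: |R|=1.05647 >1
So |R|<1 on (-1.5714, 0).

(-1.5714,0); λ=-6 ⇒ h* = (11/7)/6 = 0.2619.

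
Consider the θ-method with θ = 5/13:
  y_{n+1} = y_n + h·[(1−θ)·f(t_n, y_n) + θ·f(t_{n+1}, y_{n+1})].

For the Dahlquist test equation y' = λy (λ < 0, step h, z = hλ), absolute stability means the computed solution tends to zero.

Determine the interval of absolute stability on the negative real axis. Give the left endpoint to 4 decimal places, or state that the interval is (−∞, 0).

With y'=λy (z=hλ):
  y_{n+1} = y_n + z·[8/13·y_n + 5/13·y_{n+1}] ⇒ (1 − 5/13z)y_{n+1} = (1 + 8/13z)y_n
  ⇒ R(z) = (1 + 8/13z)/(1 − 5/13z).

Boundary: |R(x)|=1, x<0.
x=-1.44: |R|=0.0733
R=−1: 1+8/13x = −1+5/13x ⇒ -3/13x=2 ⇒ x=2/(-3/13)=-8.6667
Confirm numerically:
  x=-8.359: |R|=0.98316 <1
  x=-7.077: |R|=0.90144 <1
  x=-6.764: |R|=0.87809 <1
  x=-4.577: |R|=0.65810 <1
  x=-9.187: |R|=1.02649 >1
  x=-8.852: |R|=1.00971 >1
Interval (-8.6667, 0).

(-8.6667, 0).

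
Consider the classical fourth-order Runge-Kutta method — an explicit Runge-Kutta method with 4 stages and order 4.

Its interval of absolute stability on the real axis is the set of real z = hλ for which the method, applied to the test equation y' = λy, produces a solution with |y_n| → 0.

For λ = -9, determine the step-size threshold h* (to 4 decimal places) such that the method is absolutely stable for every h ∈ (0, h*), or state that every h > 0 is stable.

Set f=λy, z=hλ:
  order 4, 4-stage ⇒ R(z)=1+z+z^2/2+z^3/6+z^4/24
  (e.g. R(-0.75)=0.47412, |R|=0.47412)

Find x<0 with |R(x)|<1.
x=-0.75: |R|=0.4741
|R(-2.15)|=0.3952 |R(-1.3)|=0.2978 |R(-0.57)|=0.5660
Bisect:
  x_lo=-3.2567 |R|=1.9765  x_hi=-0.1926 |R|=0.8248
  mid=-1.72464 |R|=0.27622 →hi
  mid=-2.49066 |R|=0.63936 →hi
  mid=-2.87367 |R|=1.14163 →lo
  mid=-2.68216 |R|=0.85533 →hi
  mid=-2.77792 |R|=0.98894 →hi
  mid=-2.82579 |R|=1.06280 →lo
  mid=-2.80186 |R|=1.02526 →lo
  ...
  [-2.78540,-2.78521] ⇒ x*=-2.7853
So |R|<1 on (-2.7853, 0).

(-2.7853,0); λ=-9 ⇒ h* = 0.3095.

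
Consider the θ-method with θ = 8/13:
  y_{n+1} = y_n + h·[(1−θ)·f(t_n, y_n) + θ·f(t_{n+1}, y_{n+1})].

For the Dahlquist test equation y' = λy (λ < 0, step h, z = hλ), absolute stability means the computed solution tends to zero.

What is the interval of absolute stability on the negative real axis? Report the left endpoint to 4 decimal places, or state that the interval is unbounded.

(−∞, 0) — no finite endpoint.

Set f=λy, z=hλ:
  y_{n+1} = y_n + z·[5/13·y_n + 8/13·y_{n+1}] ⇒ (1 − 8/13z)y_{n+1} = (1 + 5/13z)y_n
  R(z) = (1 + 5/13z)/(1 − 8/13z).

Boundary: |R(x)|=1, x<0.
x=-1.14: |R|=0.3300
x=-2: |R|=0.1034
x=-10: |R|=0.3978
x=-100: |R|=0.5990
θ=8/13≥1/2 ⇒ |1+5/13x|<|1−8/13x| ∀x<0 ⇒ unbounded interval.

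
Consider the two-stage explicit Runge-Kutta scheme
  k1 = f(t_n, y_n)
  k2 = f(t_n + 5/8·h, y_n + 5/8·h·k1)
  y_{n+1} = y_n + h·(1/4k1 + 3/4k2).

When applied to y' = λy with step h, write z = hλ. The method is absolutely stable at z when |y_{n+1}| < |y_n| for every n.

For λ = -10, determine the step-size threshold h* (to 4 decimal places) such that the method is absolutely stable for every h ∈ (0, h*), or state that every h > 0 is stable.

On y'=λy, z=hλ:
  k1=λy_n ⇒ h·k1=z·y_n;  k2=λ(1+5/8z)y_n ⇒ h·k2=z(1+5/8z)y_n
  y_{n+1}/y_n = 1 + 1/4z + 3/4z(1+5/8z) = 1 + z + 15/32z²
  ⇒ R(z) = 1 + z + 15/32z².

Solve |R(x)|<1 on ℝ⁻.
x=-0.43: |R|=0.6567
R=1: x+15/32x²=0 ⇒ x=−32/15=-2.1333; min R=1−1/(4·15/32)=0.4667>−1
Confirm numerically:
  x=-1.985: |R|=0.86198 <1
  x=-1.581: |R|=0.59067 <1
  x=-1.250: |R|=0.48242 <1
  x=-2.598: |R|=1.56588 >1
  x=-2.485: |R|=1.40964 >1
So |R|<1 on (-2.1333, 0).

(-2.1333,0); λ=-10 ⇒ h* = (32/15)/10 = 0.2133.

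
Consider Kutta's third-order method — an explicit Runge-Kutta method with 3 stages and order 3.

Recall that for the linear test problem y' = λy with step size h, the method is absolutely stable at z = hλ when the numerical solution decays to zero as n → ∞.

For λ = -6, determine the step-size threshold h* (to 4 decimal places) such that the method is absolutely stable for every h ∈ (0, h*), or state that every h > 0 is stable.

Test eqn y'=λy, z=hλ:
  order 3, 3-stage ⇒ R(z)=1+z+z^2/2+z^3/6
  (e.g. R(-0.94)=0.36337, |R|=0.36337)

Need |R(x)|<1, x<0.
x=-0.94: |R|=0.3634
|R(-1.95)|=0.2846 |R(-1.28)|=0.1897 |R(-0.9)|=0.3835
Bisect:
  x_lo=-3.1443 |R|=2.3821  x_hi=-0.2051 |R|=0.8145
  mid=-1.67470 |R|=0.05520 →hi
  mid=-2.40950 |R|=0.83812 →hi
  mid=-2.77690 |R|=1.49018 →lo
  mid=-2.59320 |R|=1.13727 →lo
  mid=-2.50135 |R|=0.98136 →hi
  mid=-2.54728 |R|=1.05768 →lo
  mid=-2.52431 |R|=1.01912 →lo
  ...
  [-2.51283,-2.51265] ⇒ x*=-2.5127
Interval (-2.5127, 0).

(-2.5127,0); λ=-6 ⇒ h* = 0.4188.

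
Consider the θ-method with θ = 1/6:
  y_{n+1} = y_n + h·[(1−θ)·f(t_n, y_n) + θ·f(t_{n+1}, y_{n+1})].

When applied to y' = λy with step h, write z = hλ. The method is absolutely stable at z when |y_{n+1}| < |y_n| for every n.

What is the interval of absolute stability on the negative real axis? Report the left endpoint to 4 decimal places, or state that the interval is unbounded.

z∈(-3.0000,0).

With y'=λy (z=hλ):
  y_{n+1} = y_n + z·[5/6·y_n + 1/6·y_{n+1}] ⇒ (1 − 1/6z)y_{n+1} = (1 + 5/6z)y_n
  Hence R(z) = (1 + 5/6z)/(1 − 1/6z).

Boundary: |R(x)|=1, x<0.
x=-0.88: |R|=0.2326
R=−1: 1+5/6x = −1+1/6x ⇒ -2/3x=2 ⇒ x=2/(-2/3)=-3.0000
Confirm numerically:
  x=-2.069: |R|=0.53848 <1
  x=-1.947: |R|=0.46999 <1
  x=-1.703: |R|=0.32650 <1
  x=-1.328: |R|=0.08734 <1
  x=-3.201: |R|=1.08738 >1
  x=-3.181: |R|=1.07886 >1
  x=-3.094: |R|=1.04135 >1
Interval (-3.0000, 0).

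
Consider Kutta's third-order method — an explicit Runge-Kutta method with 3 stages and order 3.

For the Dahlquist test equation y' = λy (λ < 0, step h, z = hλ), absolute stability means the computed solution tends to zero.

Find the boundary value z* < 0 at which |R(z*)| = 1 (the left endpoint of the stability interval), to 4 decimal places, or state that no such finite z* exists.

z* = -2.5127.

On y'=λy, z=hλ:
  order 3, 3-stage ⇒ R(z)=1+z+z^2/2+z^3/6
  (e.g. R(-1.33)=0.16234, |R|=0.16234)

Need |R(x)|<1, x<0.
x=-1.33: |R|=0.1623
|R(-2.47)|=0.9311 |R(-1.94)|=0.2751 |R(-1.7)|=0.0738
Bisect:
  x_lo=-3.3407 |R|=2.9744  x_hi=-0.0718 |R|=0.9307
  mid=-1.70626 |R|=0.07851 →hi
  mid=-2.52348 |R|=1.01774 →lo
  mid=-2.11487 |R|=0.45506 →hi
  mid=-2.31918 |R|=0.70887 →hi
  mid=-2.42133 |R|=0.85589 →hi
  mid=-2.47241 |R|=0.93489 →hi
  mid=-2.49794 |R|=0.97583 →hi
  mid=-2.51071 |R|=0.99666 →hi
  mid=-2.51710 |R|=1.00717 →lo
  ...
  [-2.51291,-2.51271] ⇒ x*=-2.5127
So |R|<1 on (-2.5127, 0).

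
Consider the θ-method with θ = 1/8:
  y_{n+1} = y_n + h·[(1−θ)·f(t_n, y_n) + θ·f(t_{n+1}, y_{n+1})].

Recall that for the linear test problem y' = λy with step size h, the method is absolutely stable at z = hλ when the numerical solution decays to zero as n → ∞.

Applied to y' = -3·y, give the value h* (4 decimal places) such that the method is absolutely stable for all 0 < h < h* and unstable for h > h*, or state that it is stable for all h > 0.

(-2.6667,0); λ=-3 ⇒ h* = (8/3)/3 = 0.8889.

Test eqn y'=λy, z=hλ:
  y_{n+1} = y_n + z·[7/8·y_n + 1/8·y_{n+1}] ⇒ (1 − 1/8z)y_{n+1} = (1 + 7/8z)y_n
  Hence R(z) = (1 + 7/8z)/(1 − 1/8z).

Boundary: |R(x)|=1, x<0.
x=-1.58: |R|=0.3194
R=−1: 1+7/8x = −1+1/8x ⇒ -3/4x=2 ⇒ x=2/(-3/4)=-2.6667
Confirm numerically:
  x=-2.045: |R|=0.62867 <1
  x=-1.700: |R|=0.40206 <1
  x=-1.530: |R|=0.28437 <1
  x=-3.185: |R|=1.27805 >1
  x=-3.152: |R|=1.26112 >1
  x=-2.769: |R|=1.05702 >1
So |R|<1 on (-2.6667, 0).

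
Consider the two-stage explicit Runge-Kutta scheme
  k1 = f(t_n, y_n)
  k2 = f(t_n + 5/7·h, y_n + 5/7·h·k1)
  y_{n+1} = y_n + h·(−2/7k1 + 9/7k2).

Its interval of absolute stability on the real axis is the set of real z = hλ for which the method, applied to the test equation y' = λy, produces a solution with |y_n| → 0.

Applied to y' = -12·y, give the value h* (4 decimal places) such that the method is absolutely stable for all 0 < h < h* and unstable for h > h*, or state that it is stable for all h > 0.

(-1.0889,0); λ=-12 ⇒ h* = (49/45)/12 = 0.0907.

Test eqn y'=λy, z=hλ:
  k1=λy_n ⇒ h·k1=z·y_n;  k2=λ(1+5/7z)y_n ⇒ h·k2=z(1+5/7z)y_n
  y_{n+1}/y_n = 1 − 2/7z + 9/7z(1+5/7z) = 1 + z + 45/49z²
  R(z) = 1 + z + 45/49z².

Solve |R(x)|<1 on ℝ⁻.
x=-1.59: |R|=1.7317
R=1: x+45/49x²=0 ⇒ x=−49/45=-1.0889; min R=1−1/(4·45/49)=0.7278>−1
Confirm numerically:
  x=-0.856: |R|=0.81692 <1
  x=-0.806: |R|=0.79060 <1
  x=-0.503: |R|=0.72936 <1
  x=-1.469: |R|=1.51280 >1
  x=-1.462: |R|=1.50096 >1
  x=-1.177: |R|=1.09524 >1
Interval (-1.0889, 0).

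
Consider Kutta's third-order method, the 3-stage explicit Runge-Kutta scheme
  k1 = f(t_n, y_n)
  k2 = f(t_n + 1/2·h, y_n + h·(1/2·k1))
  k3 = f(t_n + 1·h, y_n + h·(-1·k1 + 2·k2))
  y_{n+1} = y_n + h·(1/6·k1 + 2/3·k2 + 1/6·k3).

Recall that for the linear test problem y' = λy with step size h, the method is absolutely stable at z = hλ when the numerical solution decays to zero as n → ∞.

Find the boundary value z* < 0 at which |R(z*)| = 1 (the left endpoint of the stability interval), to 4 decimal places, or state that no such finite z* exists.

left endpoint -2.5127.

Test eqn y'=λy, z=hλ:
  order 3, 3-stage ⇒ R(z)=1+z+z^2/2+z^3/6
  (e.g. R(-1.13)=0.26797, |R|=0.26797)

Solve |R(x)|<1 on ℝ⁻.
x=-1.13: |R|=0.2680
|R(-2.85)|=1.6469 |R(-1.64)|=0.0304 |R(-0.97)|=0.3483
Bisect:
  x_lo=-3.2866 |R|=2.8026  x_hi=-0.2688 |R|=0.7641
  mid=-1.77772 |R|=0.13393 →hi
  mid=-2.53217 |R|=1.03222 →lo
  mid=-2.15495 |R|=0.50090 →hi
  mid=-2.34356 |R|=0.74266 →hi
  mid=-2.43786 |R|=0.88105 →hi
  mid=-2.48502 |R|=0.95498 →hi
  mid=-2.50859 |R|=0.99318 →hi
  mid=-2.52038 |R|=1.01260 →lo
  ...
  [-2.51283,-2.51264] ⇒ x*=-2.5127
Interval (-2.5127, 0).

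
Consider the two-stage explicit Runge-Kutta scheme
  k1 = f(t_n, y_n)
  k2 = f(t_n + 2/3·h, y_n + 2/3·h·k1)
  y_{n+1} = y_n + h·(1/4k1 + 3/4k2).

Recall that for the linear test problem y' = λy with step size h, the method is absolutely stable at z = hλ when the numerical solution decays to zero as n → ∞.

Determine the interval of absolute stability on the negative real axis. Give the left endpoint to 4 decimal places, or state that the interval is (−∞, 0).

z∈(-2.0000,0).

With y'=λy (z=hλ):
  k1=λy_n ⇒ h·k1=z·y_n;  k2=λ(1+2/3z)y_n ⇒ h·k2=z(1+2/3z)y_n
  y_{n+1}/y_n = 1 + 1/4z + 3/4z(1+2/3z) = 1 + z + 1/2z²
  so R(z) = 1 + z + 1/2z².

Solve |R(x)|<1 on ℝ⁻.
x=-0.63: |R|=0.5684
R=1: x+1/2x²=0 ⇒ x=−2=-2.0000; min R=1−1/(4·1/2)=0.5000>−1
Confirm numerically:
  x=-1.910: |R|=0.91405 <1
  x=-1.877: |R|=0.88456 <1
  x=-0.889: |R|=0.50616 <1
  x=-2.598: |R|=1.77680 >1
  x=-2.213: |R|=1.23568 >1
Interval (-2.0000, 0).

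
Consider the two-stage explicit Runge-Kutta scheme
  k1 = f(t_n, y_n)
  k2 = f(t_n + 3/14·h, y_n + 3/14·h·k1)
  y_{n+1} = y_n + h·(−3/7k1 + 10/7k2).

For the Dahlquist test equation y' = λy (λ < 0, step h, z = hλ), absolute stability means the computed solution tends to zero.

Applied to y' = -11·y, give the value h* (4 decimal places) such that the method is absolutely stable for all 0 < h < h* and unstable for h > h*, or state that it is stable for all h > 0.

On y'=λy, z=hλ:
  k1=λy_n ⇒ h·k1=z·y_n;  k2=λ(1+3/14z)y_n ⇒ h·k2=z(1+3/14z)y_n
  y_{n+1}/y_n = 1 − 3/7z + 10/7z(1+3/14z) = 1 + z + 15/49z²
  ⇒ R(z) = 1 + z + 15/49z².

Need |R(x)|<1, x<0.
x=-0.66: |R|=0.4733
R=1: x+15/49x²=0 ⇒ x=−49/15=-3.2667; min R=1−1/(4·15/49)=0.1833>−1
Confirm numerically:
  x=-3.096: |R|=0.83825 <1
  x=-3.069: |R|=0.81429 <1
  x=-1.957: |R|=0.21540 <1
  x=-3.654: |R|=1.43326 >1
  x=-3.437: |R|=1.17921 >1
  x=-3.422: |R|=1.16272 >1
Interval (-3.2667, 0).

(-3.2667,0); λ=-11 ⇒ h* = (49/15)/11 = 0.2970.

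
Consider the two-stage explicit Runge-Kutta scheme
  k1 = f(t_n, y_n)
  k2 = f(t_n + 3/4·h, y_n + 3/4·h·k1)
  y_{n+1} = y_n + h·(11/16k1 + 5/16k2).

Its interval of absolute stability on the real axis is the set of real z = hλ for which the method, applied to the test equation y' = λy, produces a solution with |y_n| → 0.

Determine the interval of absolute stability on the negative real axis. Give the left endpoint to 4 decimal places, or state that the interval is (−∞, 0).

Test eqn y'=λy, z=hλ:
  k1=λy_n ⇒ h·k1=z·y_n;  k2=λ(1+3/4z)y_n ⇒ h·k2=z(1+3/4z)y_n
  y_{n+1}/y_n = 1 + 11/16z + 5/16z(1+3/4z) = 1 + z + 15/64z²
  ⇒ R(z) = 1 + z + 15/64z².

Boundary: |R(x)|=1, x<0.
x=-0.32: |R|=0.7040
R=1: x+15/64x²=0 ⇒ x=−64/15=-4.2667; min R=1−1/(4·15/64)=-0.0667>−1
Confirm numerically:
  x=-2.944: |R|=0.08736 <1
  x=-2.893: |R|=0.06859 <1
  x=-2.093: |R|=0.06629 <1
  x=-4.561: |R|=1.31464 >1
  x=-4.410: |R|=1.14815 >1
Stable set (-4.2667, 0).

z∈(-4.2667,0).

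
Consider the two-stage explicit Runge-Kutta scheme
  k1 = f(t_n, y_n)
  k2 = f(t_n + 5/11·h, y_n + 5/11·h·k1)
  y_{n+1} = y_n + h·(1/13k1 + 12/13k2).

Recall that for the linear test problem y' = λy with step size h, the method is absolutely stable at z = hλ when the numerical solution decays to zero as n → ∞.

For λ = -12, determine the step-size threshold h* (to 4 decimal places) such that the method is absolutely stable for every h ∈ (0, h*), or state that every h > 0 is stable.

(-2.3833,0); λ=-12 ⇒ h* = (143/60)/12 = 0.1986.

Test eqn y'=λy, z=hλ:
  k1=λy_n ⇒ h·k1=z·y_n;  k2=λ(1+5/11z)y_n ⇒ h·k2=z(1+5/11z)y_n
  y_{n+1}/y_n = 1 + 1/13z + 12/13z(1+5/11z) = 1 + z + 60/143z²
  so R(z) = 1 + z + 60/143z².

Boundary: |R(x)|=1, x<0.
x=-1.69: |R|=0.5084
R=1: x+60/143x²=0 ⇒ x=−143/60=-2.3833; min R=1−1/(4·60/143)=0.4042>−1
Confirm numerically:
  x=-1.974: |R|=0.66097 <1
  x=-1.810: |R|=0.56459 <1
  x=-1.609: |R|=0.47724 <1
  x=-0.981: |R|=0.42279 <1
  x=-2.881: |R|=1.60159 >1
  x=-2.711: |R|=1.37272 >1
  x=-2.674: |R|=1.32612 >1
Stable set (-2.3833, 0).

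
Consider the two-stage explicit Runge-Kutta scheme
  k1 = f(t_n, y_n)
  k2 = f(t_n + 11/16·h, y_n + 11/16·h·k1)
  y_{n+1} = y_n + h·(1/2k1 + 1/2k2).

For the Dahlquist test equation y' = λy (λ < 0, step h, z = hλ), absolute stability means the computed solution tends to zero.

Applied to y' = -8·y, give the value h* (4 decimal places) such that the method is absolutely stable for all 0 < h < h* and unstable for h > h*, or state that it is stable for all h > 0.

With y'=λy (z=hλ):
  k1=λy_n ⇒ h·k1=z·y_n;  k2=λ(1+11/16z)y_n ⇒ h·k2=z(1+11/16z)y_n
  y_{n+1}/y_n = 1 + 1/2z + 1/2z(1+11/16z) = 1 + z + 11/32z²
  ⇒ R(z) = 1 + z + 11/32z².

Solve |R(x)|<1 on ℝ⁻.
x=-1.65: |R|=0.2859
R=1: x+11/32x²=0 ⇒ x=−32/11=-2.9091; min R=1−1/(4·11/32)=0.2727>−1
Confirm numerically:
  x=-2.873: |R|=0.96436 <1
  x=-2.872: |R|=0.96338 <1
  x=-2.633: |R|=0.75011 <1
  x=-1.837: |R|=0.32301 <1
  x=-3.428: |R|=1.61147 >1
  x=-3.304: |R|=1.44852 >1
  x=-3.231: |R|=1.35753 >1
Stable set (-2.9091, 0).

(-2.9091,0); λ=-8 ⇒ h* = (32/11)/8 = 0.3636.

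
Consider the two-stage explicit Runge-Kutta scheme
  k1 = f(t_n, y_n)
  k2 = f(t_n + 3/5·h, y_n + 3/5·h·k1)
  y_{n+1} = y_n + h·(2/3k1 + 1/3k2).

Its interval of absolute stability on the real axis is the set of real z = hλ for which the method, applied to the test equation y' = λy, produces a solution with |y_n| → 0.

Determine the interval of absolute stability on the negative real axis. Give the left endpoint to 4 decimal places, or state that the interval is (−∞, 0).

(-5.0000, 0).

On y'=λy, z=hλ:
  k1=λy_n ⇒ h·k1=z·y_n;  k2=λ(1+3/5z)y_n ⇒ h·k2=z(1+3/5z)y_n
  y_{n+1}/y_n = 1 + 2/3z + 1/3z(1+3/5z) = 1 + z + 1/5z²
  R(z) = 1 + z + 1/5z².

Boundary: |R(x)|=1, x<0.
x=-0.32: |R|=0.7005
R=1: x+1/5x²=0 ⇒ x=−5=-5.0000; min R=1−1/(4·1/5)=-0.2500>−1
Confirm numerically:
  x=-4.851: |R|=0.85544 <1
  x=-4.024: |R|=0.21452 <1
  x=-2.822: |R|=0.22926 <1
  x=-2.417: |R|=0.24862 <1
  x=-5.563: |R|=1.62639 >1
  x=-5.562: |R|=1.62517 >1
  x=-5.064: |R|=1.06482 >1
Interval (-5.0000, 0).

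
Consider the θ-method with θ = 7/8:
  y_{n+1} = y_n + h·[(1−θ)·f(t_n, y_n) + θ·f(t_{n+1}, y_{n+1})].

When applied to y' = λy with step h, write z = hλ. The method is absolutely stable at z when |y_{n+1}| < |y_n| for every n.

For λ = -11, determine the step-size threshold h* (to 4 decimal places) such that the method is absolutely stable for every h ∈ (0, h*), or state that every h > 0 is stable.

interval (−∞, 0). Any h>0 works for λ=-11.

Test eqn y'=λy, z=hλ:
  y_{n+1} = y_n + z·[1/8·y_n + 7/8·y_{n+1}] ⇒ (1 − 7/8z)y_{n+1} = (1 + 1/8z)y_n
  ⇒ R(z) = (1 + 1/8z)/(1 − 7/8z).

Find x<0 with |R(x)|<1.
x=-0.72: |R|=0.5583
x=-2: |R|=0.2727
x=-10: |R|=0.0256
x=-100: |R|=0.1299
θ=7/8≥1/2 ⇒ |1+1/8x|<|1−7/8x| ∀x<0 ⇒ stable on all of ℝ⁻.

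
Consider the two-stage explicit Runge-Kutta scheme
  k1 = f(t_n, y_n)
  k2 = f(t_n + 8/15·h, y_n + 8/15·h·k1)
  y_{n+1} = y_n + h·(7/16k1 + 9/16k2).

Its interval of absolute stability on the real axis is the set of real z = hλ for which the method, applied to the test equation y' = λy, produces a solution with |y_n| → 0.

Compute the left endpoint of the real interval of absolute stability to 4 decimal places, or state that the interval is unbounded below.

Set f=λy, z=hλ:
  k1=λy_n ⇒ h·k1=z·y_n;  k2=λ(1+8/15z)y_n ⇒ h·k2=z(1+8/15z)y_n
  y_{n+1}/y_n = 1 + 7/16z + 9/16z(1+8/15z) = 1 + z + 3/10z²
  ⇒ R(z) = 1 + z + 3/10z².

Need |R(x)|<1, x<0.
x=-1.47: |R|=0.1783
R=1: x+3/10x²=0 ⇒ x=−10/3=-3.3333; min R=1−1/(4·3/10)=0.1667>−1
Confirm numerically:
  x=-2.658: |R|=0.46149 <1
  x=-1.955: |R|=0.19161 <1
  x=-1.844: |R|=0.17610 <1
  x=-1.667: |R|=0.16667 <1
  x=-3.813: |R|=1.54869 >1
  x=-3.751: |R|=1.47000 >1
So |R|<1 on (-3.3333, 0).

left endpoint -3.3333.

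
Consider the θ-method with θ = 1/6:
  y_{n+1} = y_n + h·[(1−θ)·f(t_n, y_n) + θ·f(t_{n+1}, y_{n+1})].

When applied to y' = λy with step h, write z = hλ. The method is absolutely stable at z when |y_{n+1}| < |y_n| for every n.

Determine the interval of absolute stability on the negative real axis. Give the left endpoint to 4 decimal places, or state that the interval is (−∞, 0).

Test eqn y'=λy, z=hλ:
  y_{n+1} = y_n + z·[5/6·y_n + 1/6·y_{n+1}] ⇒ (1 − 1/6z)y_{n+1} = (1 + 5/6z)y_n
  Hence R(z) = (1 + 5/6z)/(1 − 1/6z).

Solve |R(x)|<1 on ℝ⁻.
x=-1.64: |R|=0.2880
R=−1: 1+5/6x = −1+1/6x ⇒ -2/3x=2 ⇒ x=2/(-2/3)=-3.0000
Confirm numerically:
  x=-2.704: |R|=0.86397 <1
  x=-2.087: |R|=0.54841 <1
  x=-2.081: |R|=0.54511 <1
  x=-1.684: |R|=0.31494 <1
  x=-3.586: |R|=1.24452 >1
  x=-3.062: |R|=1.02737 >1
So |R|<1 on (-3.0000, 0).

(-3.0000, 0).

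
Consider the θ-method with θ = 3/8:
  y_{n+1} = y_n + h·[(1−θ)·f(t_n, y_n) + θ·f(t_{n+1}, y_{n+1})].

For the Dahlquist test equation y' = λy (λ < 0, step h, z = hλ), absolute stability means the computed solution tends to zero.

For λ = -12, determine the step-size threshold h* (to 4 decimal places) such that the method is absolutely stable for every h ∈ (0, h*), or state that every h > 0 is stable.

Test eqn y'=λy, z=hλ:
  y_{n+1} = y_n + z·[5/8·y_n + 3/8·y_{n+1}] ⇒ (1 − 3/8z)y_{n+1} = (1 + 5/8z)y_n
  R(z) = (1 + 5/8z)/(1 − 3/8z).

Boundary: |R(x)|=1, x<0.
x=-1.22: |R|=0.1630
R=−1: 1+5/8x = −1+3/8x ⇒ -1/4x=2 ⇒ x=2/(-1/4)=-8.0000
Confirm numerically:
  x=-7.507: |R|=0.96769 <1
  x=-5.696: |R|=0.81633 <1
  x=-4.052: |R|=0.60826 <1
  x=-3.971: |R|=0.59534 <1
  x=-8.492: |R|=1.02939 >1
  x=-8.484: |R|=1.02894 >1
So |R|<1 on (-8.0000, 0).

(-8.0000,0); λ=-12 ⇒ h* = (8)/12 = 0.6667.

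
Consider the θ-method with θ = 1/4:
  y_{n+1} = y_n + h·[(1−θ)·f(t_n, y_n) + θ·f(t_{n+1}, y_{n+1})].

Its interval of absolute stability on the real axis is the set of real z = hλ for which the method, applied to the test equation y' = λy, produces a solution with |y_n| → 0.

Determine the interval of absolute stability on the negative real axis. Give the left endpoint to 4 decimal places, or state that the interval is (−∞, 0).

Set f=λy, z=hλ:
  y_{n+1} = y_n + z·[3/4·y_n + 1/4·y_{n+1}] ⇒ (1 − 1/4z)y_{n+1} = (1 + 3/4z)y_n
  Hence R(z) = (1 + 3/4z)/(1 − 1/4z).

Need |R(x)|<1, x<0.
x=-0.72: |R|=0.3898
R=−1: 1+3/4x = −1+1/4x ⇒ -1/2x=2 ⇒ x=2/(-1/2)=-4.0000
Confirm numerically:
  x=-3.299: |R|=0.80792 <1
  x=-2.853: |R|=0.66526 <1
  x=-2.284: |R|=0.45385 <1
  x=-1.685: |R|=0.18558 <1
  x=-4.567: |R|=1.13237 >1
  x=-4.106: |R|=1.02615 >1
Interval (-4.0000, 0).

z∈(-4.0000,0).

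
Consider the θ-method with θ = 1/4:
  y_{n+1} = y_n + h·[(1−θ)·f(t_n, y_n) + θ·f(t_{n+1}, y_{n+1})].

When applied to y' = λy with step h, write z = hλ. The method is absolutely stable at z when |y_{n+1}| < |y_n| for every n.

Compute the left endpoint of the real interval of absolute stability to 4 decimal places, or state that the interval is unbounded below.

Set f=λy, z=hλ:
  y_{n+1} = y_n + z·[3/4·y_n + 1/4·y_{n+1}] ⇒ (1 − 1/4z)y_{n+1} = (1 + 3/4z)y_n
  so R(z) = (1 + 3/4z)/(1 − 1/4z).

Solve |R(x)|<1 on ℝ⁻.
x=-1.33: |R|=0.0019
R=−1: 1+3/4x = −1+1/4x ⇒ -1/2x=2 ⇒ x=2/(-1/2)=-4.0000
Confirm numerically:
  x=-3.139: |R|=0.75879 <1
  x=-2.314: |R|=0.46595 <1
  x=-1.607: |R|=0.14642 <1
  x=-4.584: |R|=1.13607 >1
  x=-4.372: |R|=1.08887 >1
  x=-4.083: |R|=1.02054 >1
Stable set (-4.0000, 0).

z* = -4.0000.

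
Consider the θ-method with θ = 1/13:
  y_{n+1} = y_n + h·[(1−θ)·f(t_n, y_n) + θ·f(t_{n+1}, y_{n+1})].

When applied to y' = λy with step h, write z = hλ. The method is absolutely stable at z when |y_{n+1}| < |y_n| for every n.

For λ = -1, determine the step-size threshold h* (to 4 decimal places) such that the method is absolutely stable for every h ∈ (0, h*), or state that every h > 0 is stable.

(-2.3636,0); λ=-1 ⇒ h* = (26/11)/1 = 2.3636.

With y'=λy (z=hλ):
  y_{n+1} = y_n + z·[12/13·y_n + 1/13·y_{n+1}] ⇒ (1 − 1/13z)y_{n+1} = (1 + 12/13z)y_n
  R(z) = (1 + 12/13z)/(1 − 1/13z).

Need |R(x)|<1, x<0.
x=-0.66: |R|=0.3719
R=−1: 1+12/13x = −1+1/13x ⇒ -11/13x=2 ⇒ x=2/(-11/13)=-2.3636
Confirm numerically:
  x=-2.327: |R|=0.97371 <1
  x=-1.257: |R|=0.14617 <1
  x=-1.242: |R|=0.13369 <1
  x=-1.116: |R|=0.02777 <1
  x=-2.769: |R|=1.28277 >1
  x=-2.643: |R|=1.19645 >1
Stable set (-2.3636, 0).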